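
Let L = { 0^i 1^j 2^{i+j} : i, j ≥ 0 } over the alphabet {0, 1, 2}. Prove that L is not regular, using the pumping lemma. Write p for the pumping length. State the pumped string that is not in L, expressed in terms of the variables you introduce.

0^{p+k} 1^p 2^{2p}

Toward a contradiction, assume L is regular with pumping length p.
Take w = 0^p 1^p 2^{2p} ∈ L (with i=j=p, i+j=2p), |w| = 4p ≥ p.
By the pumping lemma, w = xyz with |xy| ≤ p and |y| ≥ 1.
Since the first p symbols of w are all 0's and |xy| ≤ p, y lies entirely in the leading 0-block: y = 0^k for some k with 1 ≤ k ≤ p.
Consider xy^2z = 0^{p+k} 1^p 2^{2p}. Now the 0- and 1-counts sum to 2p+k, but the 2-count is 2p ≠ 2p+k. So xy^2z ∉ L.
This is a contradiction; hence L is not regular.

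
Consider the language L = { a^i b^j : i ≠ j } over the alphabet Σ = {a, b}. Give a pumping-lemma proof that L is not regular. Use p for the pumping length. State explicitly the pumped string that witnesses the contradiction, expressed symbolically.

a^{p+p!} b^{p+p!}

Assume L is regular; let p be its pumping constant.
Choose w = a^p b^{p+p!}. Since p ≠ p+p!, w ∈ L; and |w| ≥ p.
Write w = xyz as guaranteed by the lemma, with |xy| ≤ p and |y| > 0.
Since the first p symbols of w are all a's and |xy| ≤ p, y lies entirely in the leading a-block: y = a^k for some k with 1 ≤ k ≤ p.
Since 1 ≤ k ≤ p, k divides p!; set t = 1 + p!/k. Then xy^t z has p + (p!/k)·k = p + p! copies of a. Now the a-count equals the b-count, so i ≠ j fails. So xy^t z = a^{p+p!} b^{p+p!} ∉ L.
This contradicts the pumping lemma, so L is not regular.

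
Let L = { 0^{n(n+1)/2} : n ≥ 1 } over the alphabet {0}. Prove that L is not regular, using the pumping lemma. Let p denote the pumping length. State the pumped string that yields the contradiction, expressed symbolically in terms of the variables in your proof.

Assume L is regular. Let p be the pumping length given by the pumping lemma.
Take w = 0^{p(p+1)/2} ∈ L with |w| = p(p+1)/2 ≥ p.
The pumping lemma gives a decomposition w = xyz where |xy| ≤ p and |y| > 0.
Then y = 0^k for some k with 1 ≤ k ≤ p.
Pump with i = 2: xy^2z = 0^{p(p+1)/2+k}. Since 1 ≤ k ≤ p, p(p+1)/2 < p(p+1)/2+k ≤ p(p+1)/2+p < (p+1)(p+2)/2, so p(p+1)/2+k is strictly between consecutive triangular numbers. So xy^2z ∉ L.
Contradiction. Therefore L is not regular.

0^{p(p+1)/2+k}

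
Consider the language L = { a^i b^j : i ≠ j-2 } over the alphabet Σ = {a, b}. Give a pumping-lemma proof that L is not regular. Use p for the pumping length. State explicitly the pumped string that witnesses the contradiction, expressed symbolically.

Suppose for contradiction that L is regular, and let p be the pumping length.
Choose w = a^p b^{p+p!+2}. Since p ≠ (p+p!+2)-2 = p+p!, w ∈ L; and |w| ≥ p.
By the pumping lemma, w = xyz with |xy| ≤ p and |y| > 0.
The first p characters of w are a's, so xy (and hence y) consists only of a's. Write y = a^k, 1 ≤ k ≤ p.
Since 1 ≤ k ≤ p, k divides p!; set t = 1 + p!/k. Then xy^t z has p + (p!/k)·k = p + p! copies of a. Now the a-count is p+p! and (b-count)-2 = (p+p!+2)-2 = p+p!, so i ≠ j-2 fails. So xy^t z = a^{p+p!} b^{p+p!+2} ∉ L.
This contradicts the pumping lemma, so L is not regular.

a^{p+p!} b^{p+p!+2}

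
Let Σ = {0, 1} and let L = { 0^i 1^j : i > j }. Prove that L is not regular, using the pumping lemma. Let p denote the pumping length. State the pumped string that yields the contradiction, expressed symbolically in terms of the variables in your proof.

0^{p+1-k} 1^p

Suppose for contradiction that L is regular, and let p be the pumping length.
Choose w = 0^{p+1} 1^p ∈ L, with |w| = 2p+1 ≥ p.
The pumping lemma gives a decomposition w = xyz where |xy| ≤ p and |y| ≥ 1.
Since the first p symbols of w are all 0's and |xy| ≤ p, y lies entirely in the leading 0-block: y = 0^k for some k with 1 ≤ k ≤ p.
Consider xy^0z = xz = 0^{p+1-k} 1^p. Since k ≥ 1, the 0-count p+1-k is at most p, so i > j fails; thus xz ∉ L.
This contradicts the pumping lemma, so L is not regular.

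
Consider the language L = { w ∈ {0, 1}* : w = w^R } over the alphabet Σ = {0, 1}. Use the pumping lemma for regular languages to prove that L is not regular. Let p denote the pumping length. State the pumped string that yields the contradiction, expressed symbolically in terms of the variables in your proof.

Assume L is regular; let p be its pumping constant.
Take w = 0^p 1 0^p, a palindrome of length 2p+1 ≥ p.
The pumping lemma gives a decomposition w = xyz where |xy| ≤ p and |y| ≥ 1.
Because |xy| ≤ p and w begins with p copies of 0, we have y = 0^k with 1 ≤ k ≤ p.
Pump with i = 2: xy^2z = 0^{p+k} 1 0^p. Its reverse is 0^p 1 0^{p+k}, which differs from xy^2z since k ≥ 1. So xy^2z is not a palindrome and xy^2z ∉ L.
This is a contradiction; hence L is not regular.

0^{p+k} 1 0^p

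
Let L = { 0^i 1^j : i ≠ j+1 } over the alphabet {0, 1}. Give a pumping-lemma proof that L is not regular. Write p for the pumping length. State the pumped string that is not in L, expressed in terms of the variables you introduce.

Assume L is regular; let p be its pumping constant.
Choose w = 0^p 1^{p+p!-1}. Since p ≠ (p+p!-1)+1 = p+p!, w ∈ L; and |w| ≥ p.
Write w = xyz as guaranteed by the lemma, with |xy| ≤ p and y is nonempty.
Because |xy| ≤ p and w begins with p copies of 0, we have y = 0^k with 1 ≤ k ≤ p.
Since 1 ≤ k ≤ p, k divides p!; set t = 1 + p!/k. Then xy^t z has p + (p!/k)·k = p + p! copies of 0. Now the 0-count is p+p! and (1-count)+1 = (p+p!-1)+1 = p+p!, so i ≠ j+1 fails. So xy^t z = 0^{p+p!} 1^{p+p!-1} ∉ L.
This contradicts the pumping lemma, so L is not regular.

0^{p+p!} 1^{p+p!-1}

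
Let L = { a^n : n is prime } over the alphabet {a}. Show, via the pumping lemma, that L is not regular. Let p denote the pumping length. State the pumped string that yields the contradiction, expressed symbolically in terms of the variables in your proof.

a^{q(1+k)}

Assume L is regular; let p be its pumping constant.
Let q be a prime with q ≥ p+2 (infinitely many primes exist), and take w = a^q ∈ L with |w| = q ≥ p.
By the pumping lemma, w = xyz with |xy| ≤ p and |y| > 0.
Then y = a^k for some k with 1 ≤ k ≤ p.
Since 1 ≤ k ≤ p, |xz| = q-k. Pump with i = q+1: |xy^{q+1}z| = (q-k)+(q+1)k = q+qk = q(1+k), which is composite (both factors ≥ 2). So xy^{q+1}z = a^{q(1+k)} ∉ L.
This contradicts the pumping lemma, so L is not regular.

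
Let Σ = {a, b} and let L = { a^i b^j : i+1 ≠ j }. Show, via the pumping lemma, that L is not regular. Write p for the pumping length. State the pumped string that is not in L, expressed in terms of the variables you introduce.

Toward a contradiction, assume L is regular with pumping length p.
Choose w = a^p b^{p+p!+1}. Since p ≠ (p+p!+1)-1 = p+p!, w ∈ L; and |w| ≥ p.
The pumping lemma gives a decomposition w = xyz where |xy| ≤ p and |y| > 0.
Because |xy| ≤ p and w begins with p copies of a, we have y = a^k with 1 ≤ k ≤ p.
Since 1 ≤ k ≤ p, k divides p!; set t = 1 + p!/k. Then xy^t z has p + (p!/k)·k = p + p! copies of a. Now the a-count is p+p! and (b-count)-1 = (p+p!+1)-1 = p+p!, so i+1 ≠ j fails. So xy^t z = a^{p+p!} b^{p+p!+1} ∉ L.
Contradiction. Therefore L is not regular.

a^{p+p!} b^{p+p!+1}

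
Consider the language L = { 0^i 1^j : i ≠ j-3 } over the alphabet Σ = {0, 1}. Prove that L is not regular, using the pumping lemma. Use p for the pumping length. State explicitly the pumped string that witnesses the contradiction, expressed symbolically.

0^{p+p!} 1^{p+p!+3}

Assume L is regular; let p be its pumping constant.
Choose w = 0^p 1^{p+p!+3}. Since p ≠ (p+p!+3)-3 = p+p!, w ∈ L; and |w| ≥ p.
The pumping lemma gives a decomposition w = xyz where |xy| ≤ p and |y| ≥ 1.
Because |xy| ≤ p and w begins with p copies of 0, we have y = 0^k with 1 ≤ k ≤ p.
Since 1 ≤ k ≤ p, k divides p!; set t = 1 + p!/k. Then xy^t z has p + (p!/k)·k = p + p! copies of 0. Now the 0-count is p+p! and (1-count)-3 = (p+p!+3)-3 = p+p!, so i ≠ j-3 fails. So xy^t z = 0^{p+p!} 1^{p+p!+3} ∉ L.
This is a contradiction; hence L is not regular.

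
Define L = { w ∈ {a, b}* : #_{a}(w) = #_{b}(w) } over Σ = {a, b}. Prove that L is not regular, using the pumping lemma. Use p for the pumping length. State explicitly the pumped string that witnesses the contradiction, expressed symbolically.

Assume L is regular. Let p be the pumping length given by the pumping lemma.
Choose w = a^p b^p ∈ L with |w| = 2p ≥ p.
The pumping lemma gives a decomposition w = xyz where |xy| ≤ p and y is nonempty.
Because |xy| ≤ p and w begins with p copies of a, we have y = a^k with 1 ≤ k ≤ p.
Pump with i = 2: xy^2z = a^{p+k} b^p has p+k occurrences of a but only p of b. Since k ≥ 1 the counts differ, so xy^2z ∉ L.
Contradiction. Therefore L is not regular.

a^{p+k} b^p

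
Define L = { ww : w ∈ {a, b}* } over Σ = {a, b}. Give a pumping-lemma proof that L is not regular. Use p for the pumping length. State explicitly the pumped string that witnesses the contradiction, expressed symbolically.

a^{p+k} b^p a^p b^p

Toward a contradiction, assume L is regular with pumping length p.
Take w = a^p b^p a^p b^p = uu where u = a^pb^p; then w ∈ L and |w| = 4p ≥ p.
The pumping lemma gives a decomposition w = xyz where |xy| ≤ p and y is nonempty.
The first p characters of w are a's, so xy (and hence y) consists only of a's. Write y = a^k, 1 ≤ k ≤ p.
Pump with i = 2: xy^2z = a^{p+k} b^p a^p b^p, of length 4p+k. Suppose this equals vv. The string starts with a and ends with b, so v does too; thus the boundary between the two copies of v is a b→a transition. There is exactly one such transition, at position 2p+k, so |v| = 2p+k and |vv| = 4p+2k ≠ 4p+k since k ≥ 1. So xy^2z ∉ L.
This contradicts the pumping lemma, so L is not regular.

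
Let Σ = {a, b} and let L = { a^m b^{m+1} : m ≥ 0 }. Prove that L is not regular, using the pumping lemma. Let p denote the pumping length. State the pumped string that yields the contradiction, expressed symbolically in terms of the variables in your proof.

Toward a contradiction, assume L is regular with pumping length p.
Let w = a^p b^{p+1} ∈ L; note |w| = 2p+1 ≥ p.
Write w = xyz as guaranteed by the lemma, with |xy| ≤ p and |y| > 0.
Because |xy| ≤ p and w begins with p copies of a, we have y = a^k with 1 ≤ k ≤ p.
Pump with i = 2: xy^2z = a^{p+k} b^{p+1}. For this to lie in L we would need p+1 = (p+k)+1, which forces k = 0. But k ≥ 1, so xy^2z ∉ L.
This is a contradiction; hence L is not regular.

a^{p+k} b^{p+1}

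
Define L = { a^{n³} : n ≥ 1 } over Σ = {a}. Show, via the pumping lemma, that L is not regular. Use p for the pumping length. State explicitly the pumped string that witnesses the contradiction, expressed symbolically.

Suppose for contradiction that L is regular, and let p be the pumping length.
Take w = a^{p³} ∈ L with |w| = p³ ≥ p.
Write w = xyz as guaranteed by the lemma, with |xy| ≤ p and y is nonempty.
Then y = a^k for some k with 1 ≤ k ≤ p.
Pump with i = 2: xy^2z = a^{p³+k}. Since 1 ≤ k ≤ p, p³ < p³+k ≤ p³+p < p³+3p²+3p+1 = (p+1)³, so p³+k is not a perfect cube. So xy^2z ∉ L.
Contradiction. Therefore L is not regular.

a^{p³+k}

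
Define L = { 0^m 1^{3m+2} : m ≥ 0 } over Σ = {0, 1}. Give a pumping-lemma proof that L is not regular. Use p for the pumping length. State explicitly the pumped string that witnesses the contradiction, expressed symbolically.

Toward a contradiction, assume L is regular with pumping length p.
Take w = 0^p 1^{3p+2}. Then w ∈ L and |w| = 4p+2 ≥ p.
By the pumping lemma, w = xyz with |xy| ≤ p and |y| ≥ 1.
The first p characters of w are 0's, so xy (and hence y) consists only of 0's. Write y = 0^k, 1 ≤ k ≤ p.
Pump with i = 2: xy^2z = 0^{p+k} 1^{3p+2}. For this to lie in L we would need 3p+2 = 3(p+k)+2, which forces k = 0. But k ≥ 1, so xy^2z ∉ L.
This is a contradiction; hence L is not regular.

0^{p+k} 1^{3p+2}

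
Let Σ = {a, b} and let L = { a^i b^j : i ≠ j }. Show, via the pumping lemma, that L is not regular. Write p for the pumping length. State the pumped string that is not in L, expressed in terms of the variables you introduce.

a^{p+p!} b^{p+p!}

Assume L is regular; let p be its pumping constant.
Choose w = a^p b^{p+p!}. Since p ≠ p+p!, w ∈ L; and |w| ≥ p.
The pumping lemma gives a decomposition w = xyz where |xy| ≤ p and |y| ≥ 1.
Because |xy| ≤ p and w begins with p copies of a, we have y = a^k with 1 ≤ k ≤ p.
Since 1 ≤ k ≤ p, k divides p!; set t = 1 + p!/k. Then xy^t z has p + (p!/k)·k = p + p! copies of a. Now the a-count equals the b-count, so i ≠ j fails. So xy^t z = a^{p+p!} b^{p+p!} ∉ L.
Contradiction. Therefore L is not regular.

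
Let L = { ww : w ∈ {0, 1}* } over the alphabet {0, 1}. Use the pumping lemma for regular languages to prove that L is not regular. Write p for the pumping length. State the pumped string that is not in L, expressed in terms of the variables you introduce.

Suppose for contradiction that L is regular, and let p be the pumping length.
Take w = 0^p 1^p 0^p 1^p = uu where u = 0^p1^p; then w ∈ L and |w| = 4p ≥ p.
By the pumping lemma, w = xyz with |xy| ≤ p and |y| > 0.
The first p characters of w are 0's, so xy (and hence y) consists only of 0's. Write y = 0^k, 1 ≤ k ≤ p.
Pump with i = 2: xy^2z = 0^{p+k} 1^p 0^p 1^p, of length 4p+k. Suppose this equals vv. The string starts with 0 and ends with 1, so v does too; thus the boundary between the two copies of v is a 1→0 transition. There is exactly one such transition, at position 2p+k, so |v| = 2p+k and |vv| = 4p+2k ≠ 4p+k since k ≥ 1. So xy^2z ∉ L.
Contradiction. Therefore L is not regular.

0^{p+k} 1^p 0^p 1^p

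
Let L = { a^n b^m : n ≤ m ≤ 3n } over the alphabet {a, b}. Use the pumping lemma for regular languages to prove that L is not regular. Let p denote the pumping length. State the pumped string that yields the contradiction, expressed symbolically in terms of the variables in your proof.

a^{p+k} b^p

Assume L is regular; let p be its pumping constant.
Take w = a^p b^p ∈ L (since p ≤ p ≤ 3p), with |w| = 2p ≥ p.
Write w = xyz as guaranteed by the lemma, with |xy| ≤ p and |y| > 0.
The first p characters of w are a's, so xy (and hence y) consists only of a's. Write y = a^k, 1 ≤ k ≤ p.
Pump with i = 2: xy^2z = a^{p+k} b^p. Now n = p+k > p = m, so the condition n ≤ m fails. Thus xy^2z ∉ L.
Contradiction. Therefore L is not regular.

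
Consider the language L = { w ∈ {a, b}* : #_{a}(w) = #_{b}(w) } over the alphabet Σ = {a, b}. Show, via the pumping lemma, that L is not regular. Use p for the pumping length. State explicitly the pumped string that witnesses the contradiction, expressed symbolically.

Suppose for contradiction that L is regular, and let p be the pumping length.
Choose w = a^p b^p ∈ L with |w| = 2p ≥ p.
Write w = xyz as guaranteed by the lemma, with |xy| ≤ p and y is nonempty.
Because |xy| ≤ p and w begins with p copies of a, we have y = a^k with 1 ≤ k ≤ p.
Pump with i = 2: xy^2z = a^{p+k} b^p has p+k occurrences of a but only p of b. Since k ≥ 1 the counts differ, so xy^2z ∉ L.
This contradicts the pumping lemma, so L is not regular.

a^{p+k} b^p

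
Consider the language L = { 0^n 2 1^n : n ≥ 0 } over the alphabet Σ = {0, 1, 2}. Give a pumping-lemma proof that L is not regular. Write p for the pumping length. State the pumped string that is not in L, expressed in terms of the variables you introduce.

Assume L is regular. Let p be the pumping length given by the pumping lemma.
Take w = 0^p 2 1^p ∈ L with |w| = 2p+1 ≥ p.
The pumping lemma gives a decomposition w = xyz where |xy| ≤ p and |y| > 0.
The first p characters of w are 0's, so xy (and hence y) consists only of 0's. Write y = 0^k, 1 ≤ k ≤ p.
Pump with i = 2: xy^2z = 0^{p+k} 2 1^p, which would require p+k = p. But k ≥ 1, so xy^2z ∉ L.
This is a contradiction; hence L is not regular.

0^{p+k} 2 1^p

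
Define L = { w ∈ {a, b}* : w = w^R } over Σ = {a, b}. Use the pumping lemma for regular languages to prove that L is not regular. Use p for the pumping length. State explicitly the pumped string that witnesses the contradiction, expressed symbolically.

a^{p+k} b a^p

Toward a contradiction, assume L is regular with pumping length p.
Take w = a^p b a^p, a palindrome of length 2p+1 ≥ p.
The pumping lemma gives a decomposition w = xyz where |xy| ≤ p and |y| > 0.
Since the first p symbols of w are all a's and |xy| ≤ p, y lies entirely in the leading a-block: y = a^k for some k with 1 ≤ k ≤ p.
Pump with i = 2: xy^2z = a^{p+k} b a^p. Its reverse is a^p b a^{p+k}, which differs from xy^2z since k ≥ 1. So xy^2z is not a palindrome and xy^2z ∉ L.
This contradicts the pumping lemma, so L is not regular.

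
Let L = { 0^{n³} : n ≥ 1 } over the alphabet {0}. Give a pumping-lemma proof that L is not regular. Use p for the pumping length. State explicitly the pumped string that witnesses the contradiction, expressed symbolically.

Assume L is regular; let p be its pumping constant.
Take w = 0^{p³} ∈ L with |w| = p³ ≥ p.
The pumping lemma gives a decomposition w = xyz where |xy| ≤ p and |y| ≥ 1.
Then y = 0^k for some k with 1 ≤ k ≤ p.
Pump with i = 2: xy^2z = 0^{p³+k}. Since 1 ≤ k ≤ p, p³ < p³+k ≤ p³+p < p³+3p²+3p+1 = (p+1)³, so p³+k is not a perfect cube. So xy^2z ∉ L.
This is a contradiction; hence L is not regular.

0^{p³+k}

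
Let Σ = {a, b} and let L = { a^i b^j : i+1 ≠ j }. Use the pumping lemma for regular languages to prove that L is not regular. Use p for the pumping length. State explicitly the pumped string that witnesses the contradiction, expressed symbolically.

Assume L is regular. Let p be the pumping length given by the pumping lemma.
Choose w = a^p b^{p+p!+1}. Since p ≠ (p+p!+1)-1 = p+p!, w ∈ L; and |w| ≥ p.
The pumping lemma gives a decomposition w = xyz where |xy| ≤ p and |y| ≥ 1.
Because |xy| ≤ p and w begins with p copies of a, we have y = a^k with 1 ≤ k ≤ p.
Since 1 ≤ k ≤ p, k divides p!; set t = 1 + p!/k. Then xy^t z has p + (p!/k)·k = p + p! copies of a. Now the a-count is p+p! and (b-count)-1 = (p+p!+1)-1 = p+p!, so i+1 ≠ j fails. So xy^t z = a^{p+p!} b^{p+p!+1} ∉ L.
This is a contradiction; hence L is not regular.

a^{p+p!} b^{p+p!+1}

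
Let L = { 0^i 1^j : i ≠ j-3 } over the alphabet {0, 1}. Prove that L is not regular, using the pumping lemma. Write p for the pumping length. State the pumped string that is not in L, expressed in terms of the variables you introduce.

0^{p+p!} 1^{p+p!+3}

Assume L is regular; let p be its pumping constant.
Choose w = 0^p 1^{p+p!+3}. Since p ≠ (p+p!+3)-3 = p+p!, w ∈ L; and |w| ≥ p.
The pumping lemma gives a decomposition w = xyz where |xy| ≤ p and |y| > 0.
Because |xy| ≤ p and w begins with p copies of 0, we have y = 0^k with 1 ≤ k ≤ p.
Since 1 ≤ k ≤ p, k divides p!; set t = 1 + p!/k. Then xy^t z has p + (p!/k)·k = p + p! copies of 0. Now the 0-count is p+p! and (1-count)-3 = (p+p!+3)-3 = p+p!, so i ≠ j-3 fails. So xy^t z = 0^{p+p!} 1^{p+p!+3} ∉ L.
This is a contradiction; hence L is not regular.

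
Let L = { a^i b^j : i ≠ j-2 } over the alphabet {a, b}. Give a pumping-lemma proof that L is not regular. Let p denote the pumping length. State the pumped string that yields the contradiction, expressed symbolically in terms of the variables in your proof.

Assume L is regular; let p be its pumping constant.
Choose w = a^p b^{p+p!+2}. Since p ≠ (p+p!+2)-2 = p+p!, w ∈ L; and |w| ≥ p.
Write w = xyz as guaranteed by the lemma, with |xy| ≤ p and |y| > 0.
Because |xy| ≤ p and w begins with p copies of a, we have y = a^k with 1 ≤ k ≤ p.
Since 1 ≤ k ≤ p, k divides p!; set t = 1 + p!/k. Then xy^t z has p + (p!/k)·k = p + p! copies of a. Now the a-count is p+p! and (b-count)-2 = (p+p!+2)-2 = p+p!, so i ≠ j-2 fails. So xy^t z = a^{p+p!} b^{p+p!+2} ∉ L.
This contradicts the pumping lemma, so L is not regular.

a^{p+p!} b^{p+p!+2}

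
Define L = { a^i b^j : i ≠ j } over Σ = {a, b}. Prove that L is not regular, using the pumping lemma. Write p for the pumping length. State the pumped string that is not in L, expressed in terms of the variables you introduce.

a^{p+p!} b^{p+p!}

Suppose for contradiction that L is regular, and let p be the pumping length.
Choose w = a^p b^{p+p!}. Since p ≠ p+p!, w ∈ L; and |w| ≥ p.
By the pumping lemma, w = xyz with |xy| ≤ p and y is nonempty.
The first p characters of w are a's, so xy (and hence y) consists only of a's. Write y = a^k, 1 ≤ k ≤ p.
Since 1 ≤ k ≤ p, k divides p!; set t = 1 + p!/k. Then xy^t z has p + (p!/k)·k = p + p! copies of a. Now the a-count equals the b-count, so i ≠ j fails. So xy^t z = a^{p+p!} b^{p+p!} ∉ L.
This is a contradiction; hence L is not regular.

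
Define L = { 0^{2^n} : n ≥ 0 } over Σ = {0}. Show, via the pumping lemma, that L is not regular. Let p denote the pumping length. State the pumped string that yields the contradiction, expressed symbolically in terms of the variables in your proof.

Assume L is regular. Let p be the pumping length given by the pumping lemma.
Take w = 0^{2^p} ∈ L with |w| = 2^p ≥ p.
Write w = xyz as guaranteed by the lemma, with |xy| ≤ p and y is nonempty.
Then y = 0^k for some k with 1 ≤ k ≤ p.
Pump with i = 2: xy^2z = 0^{2^p+k}. Since 1 ≤ k ≤ p < 2^p, we have 2^p < 2^p+k < 2^{p+1}, so 2^p+k is not a power of 2. So xy^2z ∉ L.
This contradicts the pumping lemma, so L is not regular.

0^{2^p+k}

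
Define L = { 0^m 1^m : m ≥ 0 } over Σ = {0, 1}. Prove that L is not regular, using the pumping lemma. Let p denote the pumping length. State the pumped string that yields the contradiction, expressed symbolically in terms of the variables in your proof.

Assume L is regular; let p be its pumping constant.
Choose w = 0^p 1^p, which is in L with |w| = 2p ≥ p.
By the pumping lemma, w = xyz with |xy| ≤ p and |y| ≥ 1.
The first p characters of w are 0's, so xy (and hence y) consists only of 0's. Write y = 0^k, 1 ≤ k ≤ p.
Pump with i = 2: xy^2z = 0^{p+k} 1^p. For this to lie in L we would need p = p+k, which forces k = 0. But k ≥ 1, so xy^2z ∉ L.
Contradiction. Therefore L is not regular.

0^{p+k} 1^p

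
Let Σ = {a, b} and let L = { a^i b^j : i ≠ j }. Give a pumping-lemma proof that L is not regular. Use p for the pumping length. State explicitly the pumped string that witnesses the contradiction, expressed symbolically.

Suppose for contradiction that L is regular, and let p be the pumping length.
Choose w = a^p b^{p+p!}. Since p ≠ p+p!, w ∈ L; and |w| ≥ p.
By the pumping lemma, w = xyz with |xy| ≤ p and |y| > 0.
The first p characters of w are a's, so xy (and hence y) consists only of a's. Write y = a^k, 1 ≤ k ≤ p.
Since 1 ≤ k ≤ p, k divides p!; set t = 1 + p!/k. Then xy^t z has p + (p!/k)·k = p + p! copies of a. Now the a-count equals the b-count, so i ≠ j fails. So xy^t z = a^{p+p!} b^{p+p!} ∉ L.
This contradicts the pumping lemma, so L is not regular.

a^{p+p!} b^{p+p!}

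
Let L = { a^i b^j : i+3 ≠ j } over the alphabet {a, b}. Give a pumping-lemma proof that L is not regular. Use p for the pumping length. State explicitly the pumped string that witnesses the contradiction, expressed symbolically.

Suppose for contradiction that L is regular, and let p be the pumping length.
Choose w = a^p b^{p+p!+3}. Since p ≠ (p+p!+3)-3 = p+p!, w ∈ L; and |w| ≥ p.
Write w = xyz as guaranteed by the lemma, with |xy| ≤ p and y is nonempty.
The first p characters of w are a's, so xy (and hence y) consists only of a's. Write y = a^k, 1 ≤ k ≤ p.
Since 1 ≤ k ≤ p, k divides p!; set t = 1 + p!/k. Then xy^t z has p + (p!/k)·k = p + p! copies of a. Now the a-count is p+p! and (b-count)-3 = (p+p!+3)-3 = p+p!, so i+3 ≠ j fails. So xy^t z = a^{p+p!} b^{p+p!+3} ∉ L.
This is a contradiction; hence L is not regular.

a^{p+p!} b^{p+p!+3}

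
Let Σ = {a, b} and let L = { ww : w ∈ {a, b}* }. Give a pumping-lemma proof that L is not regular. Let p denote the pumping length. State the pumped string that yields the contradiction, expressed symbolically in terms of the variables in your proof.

a^{p+k} b^p a^p b^p

Suppose for contradiction that L is regular, and let p be the pumping length.
Take w = a^p b^p a^p b^p = uu where u = a^pb^p; then w ∈ L and |w| = 4p ≥ p.
The pumping lemma gives a decomposition w = xyz where |xy| ≤ p and y is nonempty.
Because |xy| ≤ p and w begins with p copies of a, we have y = a^k with 1 ≤ k ≤ p.
Pump with i = 2: xy^2z = a^{p+k} b^p a^p b^p, of length 4p+k. Suppose this equals vv. The string starts with a and ends with b, so v does too; thus the boundary between the two copies of v is a b→a transition. There is exactly one such transition, at position 2p+k, so |v| = 2p+k and |vv| = 4p+2k ≠ 4p+k since k ≥ 1. So xy^2z ∉ L.
This contradicts the pumping lemma, so L is not regular.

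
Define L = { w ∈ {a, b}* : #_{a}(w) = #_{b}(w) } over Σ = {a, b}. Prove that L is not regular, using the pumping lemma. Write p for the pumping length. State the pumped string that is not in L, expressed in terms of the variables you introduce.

Assume L is regular; let p be its pumping constant.
Choose w = a^p b^p ∈ L with |w| = 2p ≥ p.
The pumping lemma gives a decomposition w = xyz where |xy| ≤ p and |y| ≥ 1.
Because |xy| ≤ p and w begins with p copies of a, we have y = a^k with 1 ≤ k ≤ p.
Pump with i = 2: xy^2z = a^{p+k} b^p has p+k occurrences of a but only p of b. Since k ≥ 1 the counts differ, so xy^2z ∉ L.
Contradiction. Therefore L is not regular.

a^{p+k} b^p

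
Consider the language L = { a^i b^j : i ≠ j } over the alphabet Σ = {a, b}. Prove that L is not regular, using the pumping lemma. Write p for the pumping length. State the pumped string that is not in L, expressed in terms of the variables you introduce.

a^{p+p!} b^{p+p!}

Suppose for contradiction that L is regular, and let p be the pumping length.
Choose w = a^p b^{p+p!}. Since p ≠ p+p!, w ∈ L; and |w| ≥ p.
The pumping lemma gives a decomposition w = xyz where |xy| ≤ p and |y| > 0.
Because |xy| ≤ p and w begins with p copies of a, we have y = a^k with 1 ≤ k ≤ p.
Since 1 ≤ k ≤ p, k divides p!; set t = 1 + p!/k. Then xy^t z has p + (p!/k)·k = p + p! copies of a. Now the a-count equals the b-count, so i ≠ j fails. So xy^t z = a^{p+p!} b^{p+p!} ∉ L.
This contradicts the pumping lemma, so L is not regular.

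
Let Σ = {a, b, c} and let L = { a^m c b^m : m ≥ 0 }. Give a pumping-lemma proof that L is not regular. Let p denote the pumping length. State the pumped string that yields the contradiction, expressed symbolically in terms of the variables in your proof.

Assume L is regular. Let p be the pumping length given by the pumping lemma.
Take w = a^p c b^p ∈ L with |w| = 2p+1 ≥ p.
Write w = xyz as guaranteed by the lemma, with |xy| ≤ p and |y| > 0.
Since the first p symbols of w are all a's and |xy| ≤ p, y lies entirely in the leading a-block: y = a^k for some k with 1 ≤ k ≤ p.
Pump with i = 2: xy^2z = a^{p+k} c b^p, which would require p+k = p. But k ≥ 1, so xy^2z ∉ L.
This is a contradiction; hence L is not regular.

a^{p+k} c b^p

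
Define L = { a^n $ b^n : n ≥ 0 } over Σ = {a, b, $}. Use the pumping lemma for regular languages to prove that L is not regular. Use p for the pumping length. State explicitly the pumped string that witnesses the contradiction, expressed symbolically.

a^{p+k} $ b^p

Suppose for contradiction that L is regular, and let p be the pumping length.
Take w = a^p $ b^p ∈ L with |w| = 2p+1 ≥ p.
By the pumping lemma, w = xyz with |xy| ≤ p and |y| ≥ 1.
Because |xy| ≤ p and w begins with p copies of a, we have y = a^k with 1 ≤ k ≤ p.
Pump with i = 2: xy^2z = a^{p+k} $ b^p, which would require p+k = p. But k ≥ 1, so xy^2z ∉ L.
Contradiction. Therefore L is not regular.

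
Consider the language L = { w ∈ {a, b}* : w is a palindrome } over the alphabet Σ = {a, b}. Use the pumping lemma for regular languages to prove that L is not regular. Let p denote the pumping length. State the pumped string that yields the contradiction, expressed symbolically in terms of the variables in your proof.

Assume L is regular. Let p be the pumping length given by the pumping lemma.
Take w = a^p b a^p, a palindrome of length 2p+1 ≥ p.
Write w = xyz as guaranteed by the lemma, with |xy| ≤ p and y is nonempty.
The first p characters of w are a's, so xy (and hence y) consists only of a's. Write y = a^k, 1 ≤ k ≤ p.
Pump with i = 2: xy^2z = a^{p+k} b a^p. Its reverse is a^p b a^{p+k}, which differs from xy^2z since k ≥ 1. So xy^2z is not a palindrome and xy^2z ∉ L.
This contradicts the pumping lemma, so L is not regular.

a^{p+k} b a^p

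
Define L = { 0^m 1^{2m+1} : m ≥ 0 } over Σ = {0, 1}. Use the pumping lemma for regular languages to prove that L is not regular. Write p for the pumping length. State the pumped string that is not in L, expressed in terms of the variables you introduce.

0^{p+k} 1^{2p+1}

Suppose for contradiction that L is regular, and let p be the pumping length.
Let w = 0^p 1^{2p+1} ∈ L; note |w| = 3p+1 ≥ p.
The pumping lemma gives a decomposition w = xyz where |xy| ≤ p and |y| ≥ 1.
Since the first p symbols of w are all 0's and |xy| ≤ p, y lies entirely in the leading 0-block: y = 0^k for some k with 1 ≤ k ≤ p.
Pump with i = 2: xy^2z = 0^{p+k} 1^{2p+1}. For this to lie in L we would need 2p+1 = 2(p+k)+1, which forces k = 0. But k ≥ 1, so xy^2z ∉ L.
This contradicts the pumping lemma, so L is not regular.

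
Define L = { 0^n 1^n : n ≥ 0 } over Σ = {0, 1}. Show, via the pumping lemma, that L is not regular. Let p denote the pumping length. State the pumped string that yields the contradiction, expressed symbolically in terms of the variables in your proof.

0^{p+k} 1^p

Suppose for contradiction that L is regular, and let p be the pumping length.
Choose w = 0^p 1^p, which is in L with |w| = 2p ≥ p.
By the pumping lemma, w = xyz with |xy| ≤ p and y is nonempty.
Since the first p symbols of w are all 0's and |xy| ≤ p, y lies entirely in the leading 0-block: y = 0^k for some k with 1 ≤ k ≤ p.
Pump with i = 2: xy^2z = 0^{p+k} 1^p. For this to lie in L we would need p = p+k, which forces k = 0. But k ≥ 1, so xy^2z ∉ L.
This contradicts the pumping lemma, so L is not regular.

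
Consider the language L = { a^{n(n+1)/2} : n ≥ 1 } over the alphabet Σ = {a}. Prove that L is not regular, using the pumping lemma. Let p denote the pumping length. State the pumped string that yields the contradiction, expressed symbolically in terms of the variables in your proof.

a^{p(p+1)/2+k}

Assume L is regular; let p be its pumping constant.
Take w = a^{p(p+1)/2} ∈ L with |w| = p(p+1)/2 ≥ p.
Write w = xyz as guaranteed by the lemma, with |xy| ≤ p and |y| > 0.
Then y = a^k for some k with 1 ≤ k ≤ p.
Pump with i = 2: xy^2z = a^{p(p+1)/2+k}. Since 1 ≤ k ≤ p, p(p+1)/2 < p(p+1)/2+k ≤ p(p+1)/2+p < (p+1)(p+2)/2, so p(p+1)/2+k is strictly between consecutive triangular numbers. So xy^2z ∉ L.
This contradicts the pumping lemma, so L is not regular.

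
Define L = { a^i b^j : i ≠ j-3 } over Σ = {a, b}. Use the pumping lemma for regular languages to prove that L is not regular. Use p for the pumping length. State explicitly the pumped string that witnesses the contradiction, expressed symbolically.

a^{p+p!} b^{p+p!+3}

Assume L is regular; let p be its pumping constant.
Choose w = a^p b^{p+p!+3}. Since p ≠ (p+p!+3)-3 = p+p!, w ∈ L; and |w| ≥ p.
By the pumping lemma, w = xyz with |xy| ≤ p and |y| ≥ 1.
Since the first p symbols of w are all a's and |xy| ≤ p, y lies entirely in the leading a-block: y = a^k for some k with 1 ≤ k ≤ p.
Since 1 ≤ k ≤ p, k divides p!; set t = 1 + p!/k. Then xy^t z has p + (p!/k)·k = p + p! copies of a. Now the a-count is p+p! and (b-count)-3 = (p+p!+3)-3 = p+p!, so i ≠ j-3 fails. So xy^t z = a^{p+p!} b^{p+p!+3} ∉ L.
Contradiction. Therefore L is not regular.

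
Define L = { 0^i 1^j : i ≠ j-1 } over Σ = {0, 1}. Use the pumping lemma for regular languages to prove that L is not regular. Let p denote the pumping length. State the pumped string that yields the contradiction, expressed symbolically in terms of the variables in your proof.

Assume L is regular; let p be its pumping constant.
Choose w = 0^p 1^{p+p!+1}. Since p ≠ (p+p!+1)-1 = p+p!, w ∈ L; and |w| ≥ p.
Write w = xyz as guaranteed by the lemma, with |xy| ≤ p and y is nonempty.
Because |xy| ≤ p and w begins with p copies of 0, we have y = 0^k with 1 ≤ k ≤ p.
Since 1 ≤ k ≤ p, k divides p!; set t = 1 + p!/k. Then xy^t z has p + (p!/k)·k = p + p! copies of 0. Now the 0-count is p+p! and (1-count)-1 = (p+p!+1)-1 = p+p!, so i ≠ j-1 fails. So xy^t z = 0^{p+p!} 1^{p+p!+1} ∉ L.
Contradiction. Therefore L is not regular.

0^{p+p!} 1^{p+p!+1}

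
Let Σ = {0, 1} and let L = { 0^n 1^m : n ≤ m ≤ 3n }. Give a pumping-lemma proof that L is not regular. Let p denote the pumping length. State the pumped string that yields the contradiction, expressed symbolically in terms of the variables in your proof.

0^{p+k} 1^p

Assume L is regular; let p be its pumping constant.
Take w = 0^p 1^p ∈ L (since p ≤ p ≤ 3p), with |w| = 2p ≥ p.
The pumping lemma gives a decomposition w = xyz where |xy| ≤ p and |y| > 0.
Since the first p symbols of w are all 0's and |xy| ≤ p, y lies entirely in the leading 0-block: y = 0^k for some k with 1 ≤ k ≤ p.
Pump with i = 2: xy^2z = 0^{p+k} 1^p. Now n = p+k > p = m, so the condition n ≤ m fails. Thus xy^2z ∉ L.
This is a contradiction; hence L is not regular.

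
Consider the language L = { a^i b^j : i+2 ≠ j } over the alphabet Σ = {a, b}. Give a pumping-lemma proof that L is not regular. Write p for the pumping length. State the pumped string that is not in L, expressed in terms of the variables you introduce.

a^{p+p!} b^{p+p!+2}

Assume L is regular. Let p be the pumping length given by the pumping lemma.
Choose w = a^p b^{p+p!+2}. Since p ≠ (p+p!+2)-2 = p+p!, w ∈ L; and |w| ≥ p.
The pumping lemma gives a decomposition w = xyz where |xy| ≤ p and |y| > 0.
The first p characters of w are a's, so xy (and hence y) consists only of a's. Write y = a^k, 1 ≤ k ≤ p.
Since 1 ≤ k ≤ p, k divides p!; set t = 1 + p!/k. Then xy^t z has p + (p!/k)·k = p + p! copies of a. Now the a-count is p+p! and (b-count)-2 = (p+p!+2)-2 = p+p!, so i+2 ≠ j fails. So xy^t z = a^{p+p!} b^{p+p!+2} ∉ L.
This is a contradiction; hence L is not regular.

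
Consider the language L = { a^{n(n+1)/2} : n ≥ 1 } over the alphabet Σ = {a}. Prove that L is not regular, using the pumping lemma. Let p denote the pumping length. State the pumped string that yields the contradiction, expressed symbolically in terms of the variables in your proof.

a^{p(p+1)/2+k}

Assume L is regular. Let p be the pumping length given by the pumping lemma.
Take w = a^{p(p+1)/2} ∈ L with |w| = p(p+1)/2 ≥ p.
By the pumping lemma, w = xyz with |xy| ≤ p and y is nonempty.
Then y = a^k for some k with 1 ≤ k ≤ p.
Pump with i = 2: xy^2z = a^{p(p+1)/2+k}. Since 1 ≤ k ≤ p, p(p+1)/2 < p(p+1)/2+k ≤ p(p+1)/2+p < (p+1)(p+2)/2, so p(p+1)/2+k is strictly between consecutive triangular numbers. So xy^2z ∉ L.
This contradicts the pumping lemma, so L is not regular.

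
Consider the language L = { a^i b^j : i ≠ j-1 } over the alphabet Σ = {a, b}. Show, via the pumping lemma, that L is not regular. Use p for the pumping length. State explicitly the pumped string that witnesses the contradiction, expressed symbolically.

a^{p+p!} b^{p+p!+1}

Assume L is regular. Let p be the pumping length given by the pumping lemma.
Choose w = a^p b^{p+p!+1}. Since p ≠ (p+p!+1)-1 = p+p!, w ∈ L; and |w| ≥ p.
The pumping lemma gives a decomposition w = xyz where |xy| ≤ p and |y| ≥ 1.
Since the first p symbols of w are all a's and |xy| ≤ p, y lies entirely in the leading a-block: y = a^k for some k with 1 ≤ k ≤ p.
Since 1 ≤ k ≤ p, k divides p!; set t = 1 + p!/k. Then xy^t z has p + (p!/k)·k = p + p! copies of a. Now the a-count is p+p! and (b-count)-1 = (p+p!+1)-1 = p+p!, so i ≠ j-1 fails. So xy^t z = a^{p+p!} b^{p+p!+1} ∉ L.
This contradicts the pumping lemma, so L is not regular.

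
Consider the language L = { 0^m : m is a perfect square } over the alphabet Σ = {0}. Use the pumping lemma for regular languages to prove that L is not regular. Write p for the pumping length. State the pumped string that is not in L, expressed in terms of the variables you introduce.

Suppose for contradiction that L is regular, and let p be the pumping length.
Take w = 0^{p²} ∈ L with |w| = p² ≥ p.
The pumping lemma gives a decomposition w = xyz where |xy| ≤ p and |y| > 0.
Then y = 0^k for some k with 1 ≤ k ≤ p.
Pump with i = 2: xy^2z = 0^{p²+k}. Since 1 ≤ k ≤ p, p² < p²+k ≤ p²+p < (p+1)², so p²+k lies strictly between consecutive squares and is not a perfect square. So xy^2z ∉ L.
This contradicts the pumping lemma, so L is not regular.

0^{p²+k}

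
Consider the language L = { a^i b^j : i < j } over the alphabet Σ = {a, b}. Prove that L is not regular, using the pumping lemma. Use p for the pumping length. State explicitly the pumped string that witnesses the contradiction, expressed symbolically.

Assume L is regular. Let p be the pumping length given by the pumping lemma.
Choose w = a^p b^{p+1} ∈ L, with |w| = 2p+1 ≥ p.
The pumping lemma gives a decomposition w = xyz where |xy| ≤ p and y is nonempty.
The first p characters of w are a's, so xy (and hence y) consists only of a's. Write y = a^k, 1 ≤ k ≤ p.
Consider xy^2z = a^{p+k} b^{p+1}. Since k ≥ 1, the a-count p+k is at least p+1, so i < j fails; thus xy^2z ∉ L.
This is a contradiction; hence L is not regular.

a^{p+k} b^{p+1}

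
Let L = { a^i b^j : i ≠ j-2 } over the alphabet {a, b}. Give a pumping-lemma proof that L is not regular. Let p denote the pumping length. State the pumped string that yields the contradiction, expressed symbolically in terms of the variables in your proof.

a^{p+p!} b^{p+p!+2}

Suppose for contradiction that L is regular, and let p be the pumping length.
Choose w = a^p b^{p+p!+2}. Since p ≠ (p+p!+2)-2 = p+p!, w ∈ L; and |w| ≥ p.
Write w = xyz as guaranteed by the lemma, with |xy| ≤ p and |y| ≥ 1.
Because |xy| ≤ p and w begins with p copies of a, we have y = a^k with 1 ≤ k ≤ p.
Since 1 ≤ k ≤ p, k divides p!; set t = 1 + p!/k. Then xy^t z has p + (p!/k)·k = p + p! copies of a. Now the a-count is p+p! and (b-count)-2 = (p+p!+2)-2 = p+p!, so i ≠ j-2 fails. So xy^t z = a^{p+p!} b^{p+p!+2} ∉ L.
Contradiction. Therefore L is not regular.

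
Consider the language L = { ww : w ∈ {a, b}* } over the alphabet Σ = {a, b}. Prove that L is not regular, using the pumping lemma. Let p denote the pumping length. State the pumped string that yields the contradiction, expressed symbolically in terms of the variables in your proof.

a^{p+k} b^p a^p b^p

Assume L is regular. Let p be the pumping length given by the pumping lemma.
Take w = a^p b^p a^p b^p = uu where u = a^pb^p; then w ∈ L and |w| = 4p ≥ p.
Write w = xyz as guaranteed by the lemma, with |xy| ≤ p and y is nonempty.
The first p characters of w are a's, so xy (and hence y) consists only of a's. Write y = a^k, 1 ≤ k ≤ p.
Pump with i = 2: xy^2z = a^{p+k} b^p a^p b^p, of length 4p+k. Suppose this equals vv. The string starts with a and ends with b, so v does too; thus the boundary between the two copies of v is a b→a transition. There is exactly one such transition, at position 2p+k, so |v| = 2p+k and |vv| = 4p+2k ≠ 4p+k since k ≥ 1. So xy^2z ∉ L.
This contradicts the pumping lemma, so L is not regular.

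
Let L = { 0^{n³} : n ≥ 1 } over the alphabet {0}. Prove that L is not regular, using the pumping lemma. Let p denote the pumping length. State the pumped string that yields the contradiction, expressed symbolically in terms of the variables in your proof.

0^{p³+k}

Assume L is regular. Let p be the pumping length given by the pumping lemma.
Take w = 0^{p³} ∈ L with |w| = p³ ≥ p.
By the pumping lemma, w = xyz with |xy| ≤ p and y is nonempty.
Then y = 0^k for some k with 1 ≤ k ≤ p.
Pump with i = 2: xy^2z = 0^{p³+k}. Since 1 ≤ k ≤ p, p³ < p³+k ≤ p³+p < p³+3p²+3p+1 = (p+1)³, so p³+k is not a perfect cube. So xy^2z ∉ L.
This contradicts the pumping lemma, so L is not regular.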